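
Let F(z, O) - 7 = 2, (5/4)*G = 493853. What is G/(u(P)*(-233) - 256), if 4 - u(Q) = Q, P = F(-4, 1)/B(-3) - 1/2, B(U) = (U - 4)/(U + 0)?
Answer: -27655768/28405 ≈ -973.62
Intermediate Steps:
G = 1975412/5 (G = (⅘)*493853 = 1975412/5 ≈ 3.9508e+5)
B(U) = (-4 + U)/U
F(z, O) = 9 (F(z, O) = 7 + 2 = 9)
P = 47/14 (P = 9/(((-4 - 3)/(-3))) - 1/2 = 9/((-⅓*(-7))) - 1*½ = 9/(7/3) - ½ = 9*(3/7) - ½ = 27/7 - ½ = 47/14 ≈ 3.3571)
u(Q) = 4 - Q
G/(u(P)*(-233) - 256) = 1975412/(5*((4 - 1*47/14)*(-233) - 256)) = 1975412/(5*((4 - 47/14)*(-233) - 256)) = 1975412/(5*((9/14)*(-233) - 256)) = 1975412/(5*(-2097/14 - 256)) = 1975412/(5*(-5681/14)) = (1975412/5)*(-14/5681) = -27655768/28405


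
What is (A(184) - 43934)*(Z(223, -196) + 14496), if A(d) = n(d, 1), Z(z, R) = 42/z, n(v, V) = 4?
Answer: -142010314500/223 ≈ -6.3682e+8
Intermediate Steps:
A(d) = 4
(A(184) - 43934)*(Z(223, -196) + 14496) = (4 - 43934)*(42/223 + 14496) = -43930*(42*(1/223) + 14496) = -43930*(42/223 + 14496) = -43930*3232650/223 = -142010314500/223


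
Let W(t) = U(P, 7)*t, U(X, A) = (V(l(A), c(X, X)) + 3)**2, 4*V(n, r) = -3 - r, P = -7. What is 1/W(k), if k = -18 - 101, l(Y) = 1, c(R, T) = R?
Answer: -1/1904 ≈ -0.00052521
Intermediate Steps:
V(n, r) = -3/4 - r/4 (V(n, r) = (-3 - r)/4 = -3/4 - r/4)
k = -119
U(X, A) = (9/4 - X/4)**2 (U(X, A) = ((-3/4 - X/4) + 3)**2 = (9/4 - X/4)**2)
W(t) = 16*t (W(t) = ((-9 - 7)**2/16)*t = ((1/16)*(-16)**2)*t = ((1/16)*256)*t = 16*t)
1/W(k) = 1/(16*(-119)) = 1/(-1904) = -1/1904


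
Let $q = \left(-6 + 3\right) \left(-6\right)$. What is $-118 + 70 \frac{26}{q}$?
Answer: $- \frac{152}{9} \approx -16.889$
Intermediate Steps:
$q = 18$ ($q = \left(-3\right) \left(-6\right) = 18$)
$-118 + 70 \frac{26}{q} = -118 + 70 \cdot \frac{26}{18} = -118 + 70 \cdot 26 \cdot \frac{1}{18} = -118 + 70 \cdot \frac{13}{9} = -118 + \frac{910}{9} = - \frac{152}{9}$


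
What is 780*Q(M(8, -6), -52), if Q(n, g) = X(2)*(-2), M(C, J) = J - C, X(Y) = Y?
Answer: -3120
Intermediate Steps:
Q(n, g) = -4 (Q(n, g) = 2*(-2) = -4)
780*Q(M(8, -6), -52) = 780*(-4) = -3120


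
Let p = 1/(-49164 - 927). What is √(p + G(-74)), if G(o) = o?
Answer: I*√185674062885/50091 ≈ 8.6023*I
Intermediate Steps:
p = -1/50091 (p = 1/(-50091) = -1/50091 ≈ -1.9964e-5)
√(p + G(-74)) = √(-1/50091 - 74) = √(-3706735/50091) = I*√185674062885/50091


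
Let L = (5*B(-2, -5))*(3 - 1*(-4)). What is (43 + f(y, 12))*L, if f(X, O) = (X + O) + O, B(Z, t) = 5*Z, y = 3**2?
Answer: -26600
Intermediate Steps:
y = 9
f(X, O) = X + 2*O (f(X, O) = (O + X) + O = X + 2*O)
L = -350 (L = (5*(5*(-2)))*(3 - 1*(-4)) = (5*(-10))*(3 + 4) = -50*7 = -350)
(43 + f(y, 12))*L = (43 + (9 + 2*12))*(-350) = (43 + (9 + 24))*(-350) = (43 + 33)*(-350) = 76*(-350) = -26600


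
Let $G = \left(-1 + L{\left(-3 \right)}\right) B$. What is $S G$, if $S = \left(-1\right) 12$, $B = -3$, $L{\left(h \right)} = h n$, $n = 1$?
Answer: $-144$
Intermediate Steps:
$L{\left(h \right)} = h$ ($L{\left(h \right)} = h 1 = h$)
$G = 12$ ($G = \left(-1 - 3\right) \left(-3\right) = \left(-4\right) \left(-3\right) = 12$)
$S = -12$
$S G = \left(-12\right) 12 = -144$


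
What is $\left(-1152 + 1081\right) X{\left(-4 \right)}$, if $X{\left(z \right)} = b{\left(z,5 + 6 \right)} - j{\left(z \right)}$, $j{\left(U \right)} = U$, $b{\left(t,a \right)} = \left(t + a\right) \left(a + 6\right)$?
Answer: $-8733$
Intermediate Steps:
$b{\left(t,a \right)} = \left(6 + a\right) \left(a + t\right)$ ($b{\left(t,a \right)} = \left(a + t\right) \left(6 + a\right) = \left(6 + a\right) \left(a + t\right)$)
$X{\left(z \right)} = 187 + 16 z$ ($X{\left(z \right)} = \left(\left(5 + 6\right)^{2} + 6 \left(5 + 6\right) + 6 z + \left(5 + 6\right) z\right) - z = \left(11^{2} + 6 \cdot 11 + 6 z + 11 z\right) - z = \left(121 + 66 + 6 z + 11 z\right) - z = \left(187 + 17 z\right) - z = 187 + 16 z$)
$\left(-1152 + 1081\right) X{\left(-4 \right)} = \left(-1152 + 1081\right) \left(187 + 16 \left(-4\right)\right) = - 71 \left(187 - 64\right) = \left(-71\right) 123 = -8733$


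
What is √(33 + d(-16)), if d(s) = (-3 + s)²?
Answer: √394 ≈ 19.849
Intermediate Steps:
√(33 + d(-16)) = √(33 + (-3 - 16)²) = √(33 + (-19)²) = √(33 + 361) = √394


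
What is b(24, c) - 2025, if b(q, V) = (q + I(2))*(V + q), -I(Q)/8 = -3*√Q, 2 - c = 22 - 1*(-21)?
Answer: -2433 - 408*√2 ≈ -3010.0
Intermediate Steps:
c = -41 (c = 2 - (22 - 1*(-21)) = 2 - (22 + 21) = 2 - 1*43 = 2 - 43 = -41)
I(Q) = 24*√Q (I(Q) = -(-24)*√Q = 24*√Q)
b(q, V) = (V + q)*(q + 24*√2) (b(q, V) = (q + 24*√2)*(V + q) = (V + q)*(q + 24*√2))
b(24, c) - 2025 = (24² - 41*24 + 24*(-41)*√2 + 24*24*√2) - 2025 = (576 - 984 - 984*√2 + 576*√2) - 2025 = (-408 - 408*√2) - 2025 = -2433 - 408*√2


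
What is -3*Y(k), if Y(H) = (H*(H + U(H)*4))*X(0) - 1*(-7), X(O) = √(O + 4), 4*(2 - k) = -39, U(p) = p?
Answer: -33303/8 ≈ -4162.9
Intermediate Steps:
k = 47/4 (k = 2 - ¼*(-39) = 2 + 39/4 = 47/4 ≈ 11.750)
X(O) = √(4 + O)
Y(H) = 7 + 10*H² (Y(H) = (H*(H + H*4))*√(4 + 0) - 1*(-7) = (H*(H + 4*H))*√4 + 7 = (H*(5*H))*2 + 7 = (5*H²)*2 + 7 = 10*H² + 7 = 7 + 10*H²)
-3*Y(k) = -3*(7 + 10*(47/4)²) = -3*(7 + 10*(2209/16)) = -3*(7 + 11045/8) = -3*11101/8 = -33303/8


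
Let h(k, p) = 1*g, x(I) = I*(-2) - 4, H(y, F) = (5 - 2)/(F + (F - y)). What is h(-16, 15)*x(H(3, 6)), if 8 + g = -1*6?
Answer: 196/3 ≈ 65.333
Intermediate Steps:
H(y, F) = 3/(-y + 2*F)
g = -14 (g = -8 - 1*6 = -8 - 6 = -14)
x(I) = -4 - 2*I (x(I) = -2*I - 4 = -4 - 2*I)
h(k, p) = -14 (h(k, p) = 1*(-14) = -14)
h(-16, 15)*x(H(3, 6)) = -14*(-4 - 6/(-1*3 + 2*6)) = -14*(-4 - 6/(-3 + 12)) = -14*(-4 - 6/9) = -14*(-4 - 2*⅓) = -14*(-4 - ⅔) = -14*(-14/3) = 196/3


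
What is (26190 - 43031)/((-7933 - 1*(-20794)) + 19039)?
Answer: -1531/2900 ≈ -0.52793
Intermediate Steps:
(26190 - 43031)/((-7933 - 1*(-20794)) + 19039) = -16841/((-7933 + 20794) + 19039) = -16841/(12861 + 19039) = -16841/31900 = -16841*1/31900 = -1531/2900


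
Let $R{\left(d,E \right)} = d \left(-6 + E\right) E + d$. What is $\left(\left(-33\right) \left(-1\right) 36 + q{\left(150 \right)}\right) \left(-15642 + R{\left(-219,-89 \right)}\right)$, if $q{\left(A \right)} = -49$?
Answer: $-2127089334$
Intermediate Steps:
$R{\left(d,E \right)} = d + E d \left(-6 + E\right)$ ($R{\left(d,E \right)} = E d \left(-6 + E\right) + d = d + E d \left(-6 + E\right)$)
$\left(\left(-33\right) \left(-1\right) 36 + q{\left(150 \right)}\right) \left(-15642 + R{\left(-219,-89 \right)}\right) = \left(\left(-33\right) \left(-1\right) 36 - 49\right) \left(-15642 - 219 \left(1 + \left(-89\right)^{2} - -534\right)\right) = \left(33 \cdot 36 - 49\right) \left(-15642 - 219 \left(1 + 7921 + 534\right)\right) = \left(1188 - 49\right) \left(-15642 - 1851864\right) = 1139 \left(-15642 - 1851864\right) = 1139 \left(-1867506\right) = -2127089334$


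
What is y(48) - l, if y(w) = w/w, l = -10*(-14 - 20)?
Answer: -339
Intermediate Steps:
l = 340 (l = -10*(-34) = 340)
y(w) = 1
y(48) - l = 1 - 1*340 = 1 - 340 = -339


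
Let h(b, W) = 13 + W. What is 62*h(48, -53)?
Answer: -2480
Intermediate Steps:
62*h(48, -53) = 62*(13 - 53) = 62*(-40) = -2480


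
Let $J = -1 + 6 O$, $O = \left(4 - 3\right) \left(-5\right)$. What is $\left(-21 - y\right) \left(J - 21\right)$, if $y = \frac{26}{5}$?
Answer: $\frac{6812}{5} \approx 1362.4$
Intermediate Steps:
$O = -5$ ($O = 1 \left(-5\right) = -5$)
$J = -31$ ($J = -1 + 6 \left(-5\right) = -1 - 30 = -31$)
$y = \frac{26}{5}$ ($y = 26 \cdot \frac{1}{5} = \frac{26}{5} \approx 5.2$)
$\left(-21 - y\right) \left(J - 21\right) = \left(-21 - \frac{26}{5}\right) \left(-31 - 21\right) = \left(-21 - \frac{26}{5}\right) \left(-52\right) = \left(- \frac{131}{5}\right) \left(-52\right) = \frac{6812}{5}$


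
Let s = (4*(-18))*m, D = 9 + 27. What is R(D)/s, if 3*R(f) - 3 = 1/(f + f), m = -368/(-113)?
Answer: -24521/5723136 ≈ -0.0042845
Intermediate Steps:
m = 368/113 (m = -368*(-1/113) = 368/113 ≈ 3.2566)
D = 36
R(f) = 1 + 1/(6*f) (R(f) = 1 + 1/(3*(f + f)) = 1 + 1/(3*((2*f))) = 1 + (1/(2*f))/3 = 1 + 1/(6*f))
s = -26496/113 (s = (4*(-18))*(368/113) = -72*368/113 = -26496/113 ≈ -234.48)
R(D)/s = ((⅙ + 36)/36)/(-26496/113) = ((1/36)*(217/6))*(-113/26496) = (217/216)*(-113/26496) = -24521/5723136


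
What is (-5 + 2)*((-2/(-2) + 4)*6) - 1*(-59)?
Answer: -31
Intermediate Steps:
(-5 + 2)*((-2/(-2) + 4)*6) - 1*(-59) = -3*(-2*(-½) + 4)*6 + 59 = -3*(1 + 4)*6 + 59 = -15*6 + 59 = -3*30 + 59 = -90 + 59 = -31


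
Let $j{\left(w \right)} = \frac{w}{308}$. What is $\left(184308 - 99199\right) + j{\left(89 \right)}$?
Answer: $\frac{26213661}{308} \approx 85109.0$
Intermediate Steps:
$j{\left(w \right)} = \frac{w}{308}$ ($j{\left(w \right)} = w \frac{1}{308} = \frac{w}{308}$)
$\left(184308 - 99199\right) + j{\left(89 \right)} = \left(184308 - 99199\right) + \frac{1}{308} \cdot 89 = 85109 + \frac{89}{308} = \frac{26213661}{308}$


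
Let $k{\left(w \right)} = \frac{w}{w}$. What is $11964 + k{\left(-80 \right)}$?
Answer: $11965$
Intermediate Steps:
$k{\left(w \right)} = 1$
$11964 + k{\left(-80 \right)} = 11964 + 1 = 11965$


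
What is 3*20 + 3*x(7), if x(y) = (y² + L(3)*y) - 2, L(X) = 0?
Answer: 201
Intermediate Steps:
x(y) = -2 + y² (x(y) = (y² + 0*y) - 2 = (y² + 0) - 2 = y² - 2 = -2 + y²)
3*20 + 3*x(7) = 3*20 + 3*(-2 + 7²) = 60 + 3*(-2 + 49) = 60 + 3*47 = 60 + 141 = 201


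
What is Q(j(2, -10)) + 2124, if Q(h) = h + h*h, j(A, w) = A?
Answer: 2130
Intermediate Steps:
Q(h) = h + h**2
Q(j(2, -10)) + 2124 = 2*(1 + 2) + 2124 = 2*3 + 2124 = 6 + 2124 = 2130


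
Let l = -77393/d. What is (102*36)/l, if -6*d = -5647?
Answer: -3455964/77393 ≈ -44.655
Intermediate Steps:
d = 5647/6 (d = -⅙*(-5647) = 5647/6 ≈ 941.17)
l = -464358/5647 (l = -77393/5647/6 = -77393*6/5647 = -464358/5647 ≈ -82.231)
(102*36)/l = (102*36)/(-464358/5647) = 3672*(-5647/464358) = -3455964/77393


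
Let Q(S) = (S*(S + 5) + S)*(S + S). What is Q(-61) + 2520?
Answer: -406790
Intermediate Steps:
Q(S) = 2*S*(S + S*(5 + S)) (Q(S) = (S*(5 + S) + S)*(2*S) = (S + S*(5 + S))*(2*S) = 2*S*(S + S*(5 + S)))
Q(-61) + 2520 = 2*(-61)**2*(6 - 61) + 2520 = 2*3721*(-55) + 2520 = -409310 + 2520 = -406790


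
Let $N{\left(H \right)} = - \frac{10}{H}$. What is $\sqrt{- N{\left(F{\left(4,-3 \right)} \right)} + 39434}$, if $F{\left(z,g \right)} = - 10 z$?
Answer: $\frac{\sqrt{157735}}{2} \approx 198.58$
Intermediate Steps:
$\sqrt{- N{\left(F{\left(4,-3 \right)} \right)} + 39434} = \sqrt{- \frac{-10}{\left(-10\right) 4} + 39434} = \sqrt{- \frac{-10}{-40} + 39434} = \sqrt{- \frac{\left(-10\right) \left(-1\right)}{40} + 39434} = \sqrt{\left(-1\right) \frac{1}{4} + 39434} = \sqrt{- \frac{1}{4} + 39434} = \sqrt{\frac{157735}{4}} = \frac{\sqrt{157735}}{2}$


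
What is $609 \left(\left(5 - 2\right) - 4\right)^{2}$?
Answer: $609$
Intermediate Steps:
$609 \left(\left(5 - 2\right) - 4\right)^{2} = 609 \left(3 - 4\right)^{2} = 609 \left(-1\right)^{2} = 609 \cdot 1 = 609$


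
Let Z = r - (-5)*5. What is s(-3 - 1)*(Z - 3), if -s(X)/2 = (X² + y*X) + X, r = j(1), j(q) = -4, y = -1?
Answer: -576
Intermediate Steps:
r = -4
Z = 21 (Z = -4 - (-5)*5 = -4 - 1*(-25) = -4 + 25 = 21)
s(X) = -2*X² (s(X) = -2*((X² - X) + X) = -2*X²)
s(-3 - 1)*(Z - 3) = (-2*(-3 - 1)²)*(21 - 3) = -2*(-4)²*18 = -2*16*18 = -32*18 = -576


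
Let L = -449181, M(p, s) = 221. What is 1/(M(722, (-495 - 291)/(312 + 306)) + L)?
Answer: -1/448960 ≈ -2.2274e-6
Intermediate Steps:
1/(M(722, (-495 - 291)/(312 + 306)) + L) = 1/(221 - 449181) = 1/(-448960) = -1/448960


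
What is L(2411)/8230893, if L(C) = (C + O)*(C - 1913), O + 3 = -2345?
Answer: 10458/2743631 ≈ 0.0038117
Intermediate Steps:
O = -2348 (O = -3 - 2345 = -2348)
L(C) = (-2348 + C)*(-1913 + C) (L(C) = (C - 2348)*(C - 1913) = (-2348 + C)*(-1913 + C))
L(2411)/8230893 = (4491724 + 2411² - 4261*2411)/8230893 = (4491724 + 5812921 - 10273271)*(1/8230893) = 31374*(1/8230893) = 10458/2743631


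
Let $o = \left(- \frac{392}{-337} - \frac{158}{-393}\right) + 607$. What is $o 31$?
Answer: $\frac{2498568659}{132441} \approx 18866.0$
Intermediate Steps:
$o = \frac{80598989}{132441}$ ($o = \left(\left(-392\right) \left(- \frac{1}{337}\right) - - \frac{158}{393}\right) + 607 = \left(\frac{392}{337} + \frac{158}{393}\right) + 607 = \frac{207302}{132441} + 607 = \frac{80598989}{132441} \approx 608.57$)
$o 31 = \frac{80598989}{132441} \cdot 31 = \frac{2498568659}{132441}$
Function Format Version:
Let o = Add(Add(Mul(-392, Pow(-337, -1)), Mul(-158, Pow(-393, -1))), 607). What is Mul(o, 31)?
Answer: Rational(2498568659, 132441) ≈ 18866.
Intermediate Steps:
o = Rational(80598989, 132441) (o = Add(Add(Mul(-392, Rational(-1, 337)), Mul(-158, Rational(-1, 393))), 607) = Add(Add(Rational(392, 337), Rational(158, 393)), 607) = Add(Rational(207302, 132441), 607) = Rational(80598989, 132441) ≈ 608.57)
Mul(o, 31) = Mul(Rational(80598989, 132441), 31) = Rational(2498568659, 132441)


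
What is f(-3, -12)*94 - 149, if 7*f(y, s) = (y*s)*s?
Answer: -41651/7 ≈ -5950.1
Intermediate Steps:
f(y, s) = y*s²/7 (f(y, s) = ((y*s)*s)/7 = ((s*y)*s)/7 = (y*s²)/7 = y*s²/7)
f(-3, -12)*94 - 149 = ((⅐)*(-3)*(-12)²)*94 - 149 = ((⅐)*(-3)*144)*94 - 149 = -432/7*94 - 149 = -40608/7 - 149 = -41651/7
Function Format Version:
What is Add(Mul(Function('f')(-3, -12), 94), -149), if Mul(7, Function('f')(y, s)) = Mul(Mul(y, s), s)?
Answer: Rational(-41651, 7) ≈ -5950.1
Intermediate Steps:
Function('f')(y, s) = Mul(Rational(1, 7), y, Pow(s, 2)) (Function('f')(y, s) = Mul(Rational(1, 7), Mul(Mul(y, s), s)) = Mul(Rational(1, 7), Mul(Mul(s, y), s)) = Mul(Rational(1, 7), Mul(y, Pow(s, 2))) = Mul(Rational(1, 7), y, Pow(s, 2)))
Add(Mul(Function('f')(-3, -12), 94), -149) = Add(Mul(Mul(Rational(1, 7), -3, Pow(-12, 2)), 94), -149) = Add(Mul(Mul(Rational(1, 7), -3, 144), 94), -149) = Add(Mul(Rational(-432, 7), 94), -149) = Add(Rational(-40608, 7), -149) = Rational(-41651, 7)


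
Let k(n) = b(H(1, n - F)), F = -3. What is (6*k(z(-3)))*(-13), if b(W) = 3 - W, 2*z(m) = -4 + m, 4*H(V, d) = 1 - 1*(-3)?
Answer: -156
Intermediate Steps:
H(V, d) = 1 (H(V, d) = (1 - 1*(-3))/4 = (1 + 3)/4 = (¼)*4 = 1)
z(m) = -2 + m/2 (z(m) = (-4 + m)/2 = -2 + m/2)
k(n) = 2 (k(n) = 3 - 1*1 = 3 - 1 = 2)
(6*k(z(-3)))*(-13) = (6*2)*(-13) = 12*(-13) = -156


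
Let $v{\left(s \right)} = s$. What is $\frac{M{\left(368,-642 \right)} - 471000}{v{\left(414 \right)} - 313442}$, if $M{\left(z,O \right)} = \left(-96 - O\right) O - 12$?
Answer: $\frac{205386}{78257} \approx 2.6245$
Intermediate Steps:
$M{\left(z,O \right)} = -12 + O \left(-96 - O\right)$ ($M{\left(z,O \right)} = O \left(-96 - O\right) - 12 = -12 + O \left(-96 - O\right)$)
$\frac{M{\left(368,-642 \right)} - 471000}{v{\left(414 \right)} - 313442} = \frac{\left(-12 - \left(-642\right)^{2} - -61632\right) - 471000}{414 - 313442} = \frac{\left(-12 - 412164 + 61632\right) - 471000}{-313028} = \left(\left(-12 - 412164 + 61632\right) - 471000\right) \left(- \frac{1}{313028}\right) = \left(-350544 - 471000\right) \left(- \frac{1}{313028}\right) = \left(-821544\right) \left(- \frac{1}{313028}\right) = \frac{205386}{78257}$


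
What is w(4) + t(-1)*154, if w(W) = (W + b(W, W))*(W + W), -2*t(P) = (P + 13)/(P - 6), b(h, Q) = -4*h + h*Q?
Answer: 164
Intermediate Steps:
b(h, Q) = -4*h + Q*h
t(P) = -(13 + P)/(2*(-6 + P)) (t(P) = -(P + 13)/(2*(P - 6)) = -(13 + P)/(2*(-6 + P)))
w(W) = 2*W*(W + W*(-4 + W)) (w(W) = (W + W*(-4 + W))*(W + W) = (W + W*(-4 + W))*(2*W) = 2*W*(W + W*(-4 + W)))
w(4) + t(-1)*154 = 2*4²*(-3 + 4) + ((-13 - 1*(-1))/(2*(-6 - 1)))*154 = 2*16*1 + ((½)*(-13 + 1)/(-7))*154 = 32 + ((½)*(-⅐)*(-12))*154 = 32 + (6/7)*154 = 32 + 132 = 164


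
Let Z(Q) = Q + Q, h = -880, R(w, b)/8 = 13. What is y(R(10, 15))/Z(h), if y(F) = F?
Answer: -13/220 ≈ -0.059091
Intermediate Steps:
R(w, b) = 104 (R(w, b) = 8*13 = 104)
Z(Q) = 2*Q
y(R(10, 15))/Z(h) = 104/((2*(-880))) = 104/(-1760) = 104*(-1/1760) = -13/220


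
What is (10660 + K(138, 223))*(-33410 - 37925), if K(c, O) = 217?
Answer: -775910795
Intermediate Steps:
(10660 + K(138, 223))*(-33410 - 37925) = (10660 + 217)*(-33410 - 37925) = 10877*(-71335) = -775910795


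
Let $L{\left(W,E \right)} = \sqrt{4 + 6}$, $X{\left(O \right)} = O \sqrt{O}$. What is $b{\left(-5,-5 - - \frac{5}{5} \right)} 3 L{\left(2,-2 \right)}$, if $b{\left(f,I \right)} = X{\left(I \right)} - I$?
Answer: $\sqrt{10} \left(12 - 24 i\right) \approx 37.947 - 75.895 i$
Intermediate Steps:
$X{\left(O \right)} = O^{\frac{3}{2}}$
$b{\left(f,I \right)} = I^{\frac{3}{2}} - I$
$L{\left(W,E \right)} = \sqrt{10}$
$b{\left(-5,-5 - - \frac{5}{5} \right)} 3 L{\left(2,-2 \right)} = \left(\left(-5 - - \frac{5}{5}\right)^{\frac{3}{2}} - \left(-5 - - \frac{5}{5}\right)\right) 3 \sqrt{10} = \left(\left(-5 - \left(-5\right) \frac{1}{5}\right)^{\frac{3}{2}} - \left(-5 - \left(-5\right) \frac{1}{5}\right)\right) 3 \sqrt{10} = \left(\left(-5 - -1\right)^{\frac{3}{2}} - \left(-5 - -1\right)\right) 3 \sqrt{10} = \left(\left(-5 + 1\right)^{\frac{3}{2}} - \left(-5 + 1\right)\right) 3 \sqrt{10} = \left(\left(-4\right)^{\frac{3}{2}} - -4\right) 3 \sqrt{10} = \left(- 8 i + 4\right) 3 \sqrt{10} = \left(4 - 8 i\right) 3 \sqrt{10} = \left(12 - 24 i\right) \sqrt{10} = \sqrt{10} \left(12 - 24 i\right)$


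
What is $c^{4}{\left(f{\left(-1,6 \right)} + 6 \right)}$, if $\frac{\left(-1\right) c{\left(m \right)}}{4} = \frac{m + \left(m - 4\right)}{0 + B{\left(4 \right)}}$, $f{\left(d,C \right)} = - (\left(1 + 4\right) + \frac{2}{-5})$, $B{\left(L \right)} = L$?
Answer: $\frac{1296}{625} \approx 2.0736$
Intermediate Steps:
$f{\left(d,C \right)} = - \frac{23}{5}$ ($f{\left(d,C \right)} = - (5 + 2 \left(- \frac{1}{5}\right)) = - (5 - \frac{2}{5}) = \left(-1\right) \frac{23}{5} = - \frac{23}{5}$)
$c{\left(m \right)} = 4 - 2 m$ ($c{\left(m \right)} = - 4 \frac{m + \left(m - 4\right)}{0 + 4} = - 4 \frac{m + \left(m - 4\right)}{4} = - 4 \left(m + \left(-4 + m\right)\right) \frac{1}{4} = - 4 \left(-4 + 2 m\right) \frac{1}{4} = - 4 \left(-1 + \frac{m}{2}\right) = 4 - 2 m$)
$c^{4}{\left(f{\left(-1,6 \right)} + 6 \right)} = \left(4 - 2 \left(- \frac{23}{5} + 6\right)\right)^{4} = \left(4 - \frac{14}{5}\right)^{4} = \left(\frac{6}{5}\right)^{4} = \frac{1296}{625}$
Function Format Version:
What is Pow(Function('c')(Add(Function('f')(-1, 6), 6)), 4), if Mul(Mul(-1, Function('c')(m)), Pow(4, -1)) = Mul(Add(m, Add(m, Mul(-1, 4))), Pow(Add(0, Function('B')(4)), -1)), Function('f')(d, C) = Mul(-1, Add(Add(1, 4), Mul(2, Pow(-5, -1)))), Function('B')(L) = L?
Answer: Rational(1296, 625) ≈ 2.0736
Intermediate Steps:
Function('f')(d, C) = Rational(-23, 5) (Function('f')(d, C) = Mul(-1, Add(5, Mul(2, Rational(-1, 5)))) = Mul(-1, Add(5, Rational(-2, 5))) = Mul(-1, Rational(23, 5)) = Rational(-23, 5))
Function('c')(m) = Add(4, Mul(-2, m)) (Function('c')(m) = Mul(-4, Mul(Add(m, Add(m, Mul(-1, 4))), Pow(Add(0, 4), -1))) = Mul(-4, Mul(Add(m, Add(m, -4)), Pow(4, -1))) = Mul(-4, Mul(Add(m, Add(-4, m)), Rational(1, 4))) = Mul(-4, Mul(Add(-4, Mul(2, m)), Rational(1, 4))) = Mul(-4, Add(-1, Mul(Rational(1, 2), m))) = Add(4, Mul(-2, m)))
Pow(Function('c')(Add(Function('f')(-1, 6), 6)), 4) = Pow(Add(4, Mul(-2, Add(Rational(-23, 5), 6))), 4) = Pow(Add(4, Mul(-2, Rational(7, 5))), 4) = Pow(Add(4, Rational(-14, 5)), 4) = Pow(Rational(6, 5), 4) = Rational(1296, 625)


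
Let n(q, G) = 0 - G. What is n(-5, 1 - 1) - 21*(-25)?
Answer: 525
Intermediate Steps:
n(q, G) = -G
n(-5, 1 - 1) - 21*(-25) = -(1 - 1) - 21*(-25) = -1*0 + 525 = 0 + 525 = 525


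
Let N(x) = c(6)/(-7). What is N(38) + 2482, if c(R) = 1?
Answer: 17373/7 ≈ 2481.9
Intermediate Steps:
N(x) = -⅐ (N(x) = 1/(-7) = 1*(-⅐) = -⅐)
N(38) + 2482 = -⅐ + 2482 = 17373/7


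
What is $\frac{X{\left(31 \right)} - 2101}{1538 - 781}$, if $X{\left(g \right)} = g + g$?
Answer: $- \frac{2039}{757} \approx -2.6935$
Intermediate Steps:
$X{\left(g \right)} = 2 g$
$\frac{X{\left(31 \right)} - 2101}{1538 - 781} = \frac{2 \cdot 31 - 2101}{1538 - 781} = \frac{62 - 2101}{757} = \left(-2039\right) \frac{1}{757} = - \frac{2039}{757}$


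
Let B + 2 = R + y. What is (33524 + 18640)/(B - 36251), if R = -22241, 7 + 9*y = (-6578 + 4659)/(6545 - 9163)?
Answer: -136565352/153139115 ≈ -0.89177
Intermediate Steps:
y = -1823/2618 (y = -7/9 + ((-6578 + 4659)/(6545 - 9163))/9 = -7/9 + (-1919/(-2618))/9 = -7/9 + (-1919*(-1/2618))/9 = -7/9 + (⅑)*(1919/2618) = -7/9 + 1919/23562 = -1823/2618 ≈ -0.69633)
B = -58233997/2618 (B = -2 + (-22241 - 1823/2618) = -2 - 58228761/2618 = -58233997/2618 ≈ -22244.)
(33524 + 18640)/(B - 36251) = (33524 + 18640)/(-58233997/2618 - 36251) = 52164/(-153139115/2618) = 52164*(-2618/153139115) = -136565352/153139115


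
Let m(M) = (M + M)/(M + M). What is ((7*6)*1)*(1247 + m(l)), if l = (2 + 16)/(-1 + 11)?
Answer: 52416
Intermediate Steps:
l = 9/5 (l = 18/10 = 18*(⅒) = 9/5 ≈ 1.8000)
m(M) = 1 (m(M) = (2*M)/((2*M)) = (2*M)*(1/(2*M)) = 1)
((7*6)*1)*(1247 + m(l)) = ((7*6)*1)*(1247 + 1) = (42*1)*1248 = 42*1248 = 52416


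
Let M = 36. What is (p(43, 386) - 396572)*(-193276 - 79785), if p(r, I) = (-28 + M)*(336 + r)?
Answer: 107460425940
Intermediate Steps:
p(r, I) = 2688 + 8*r (p(r, I) = (-28 + 36)*(336 + r) = 8*(336 + r) = 2688 + 8*r)
(p(43, 386) - 396572)*(-193276 - 79785) = ((2688 + 8*43) - 396572)*(-193276 - 79785) = ((2688 + 344) - 396572)*(-273061) = (3032 - 396572)*(-273061) = -393540*(-273061) = 107460425940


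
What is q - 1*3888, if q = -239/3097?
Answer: -12041375/3097 ≈ -3888.1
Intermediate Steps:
q = -239/3097 (q = -239*1/3097 = -239/3097 ≈ -0.077171)
q - 1*3888 = -239/3097 - 1*3888 = -239/3097 - 3888 = -12041375/3097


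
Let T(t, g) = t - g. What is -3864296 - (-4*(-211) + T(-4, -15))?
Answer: -3865151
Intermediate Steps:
-3864296 - (-4*(-211) + T(-4, -15)) = -3864296 - (-4*(-211) + (-4 - 1*(-15))) = -3864296 - (844 + (-4 + 15)) = -3864296 - (844 + 11) = -3864296 - 1*855 = -3864296 - 855 = -3865151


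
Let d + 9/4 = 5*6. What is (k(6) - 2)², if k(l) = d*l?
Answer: 108241/4 ≈ 27060.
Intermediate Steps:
d = 111/4 (d = -9/4 + 5*6 = -9/4 + 30 = 111/4 ≈ 27.750)
k(l) = 111*l/4
(k(6) - 2)² = ((111/4)*6 - 2)² = (333/2 - 2)² = (329/2)² = 108241/4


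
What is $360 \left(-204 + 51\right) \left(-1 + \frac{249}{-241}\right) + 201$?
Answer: $\frac{27037641}{241} \approx 1.1219 \cdot 10^{5}$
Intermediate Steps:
$360 \left(-204 + 51\right) \left(-1 + \frac{249}{-241}\right) + 201 = 360 \left(- 153 \left(-1 + 249 \left(- \frac{1}{241}\right)\right)\right) + 201 = 360 \left(- 153 \left(-1 - \frac{249}{241}\right)\right) + 201 = 360 \left(\left(-153\right) \left(- \frac{490}{241}\right)\right) + 201 = 360 \cdot \frac{74970}{241} + 201 = \frac{26989200}{241} + 201 = \frac{27037641}{241}$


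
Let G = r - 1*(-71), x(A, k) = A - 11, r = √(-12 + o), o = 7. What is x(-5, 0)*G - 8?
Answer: -1144 - 16*I*√5 ≈ -1144.0 - 35.777*I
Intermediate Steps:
r = I*√5 (r = √(-12 + 7) = √(-5) = I*√5 ≈ 2.2361*I)
x(A, k) = -11 + A
G = 71 + I*√5 (G = I*√5 - 1*(-71) = I*√5 + 71 = 71 + I*√5 ≈ 71.0 + 2.2361*I)
x(-5, 0)*G - 8 = (-11 - 5)*(71 + I*√5) - 8 = -16*(71 + I*√5) - 8 = (-1136 - 16*I*√5) - 8 = -1144 - 16*I*√5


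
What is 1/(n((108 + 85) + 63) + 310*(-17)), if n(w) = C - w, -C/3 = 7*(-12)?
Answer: -1/5274 ≈ -0.00018961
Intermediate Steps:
C = 252 (C = -21*(-12) = -3*(-84) = 252)
n(w) = 252 - w
1/(n((108 + 85) + 63) + 310*(-17)) = 1/((252 - ((108 + 85) + 63)) + 310*(-17)) = 1/((252 - (193 + 63)) - 5270) = 1/((252 - 1*256) - 5270) = 1/((252 - 256) - 5270) = 1/(-4 - 5270) = 1/(-5274) = -1/5274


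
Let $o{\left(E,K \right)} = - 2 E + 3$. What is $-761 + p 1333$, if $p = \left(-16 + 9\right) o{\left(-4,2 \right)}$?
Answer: $-103402$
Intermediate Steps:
$o{\left(E,K \right)} = 3 - 2 E$
$p = -77$ ($p = \left(-16 + 9\right) \left(3 - -8\right) = - 7 \left(3 + 8\right) = \left(-7\right) 11 = -77$)
$-761 + p 1333 = -761 - 102641 = -103402$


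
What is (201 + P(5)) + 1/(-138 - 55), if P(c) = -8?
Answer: 37248/193 ≈ 192.99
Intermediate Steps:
(201 + P(5)) + 1/(-138 - 55) = (201 - 8) + 1/(-138 - 55) = 193 + 1/(-193) = 193 - 1/193 = 37248/193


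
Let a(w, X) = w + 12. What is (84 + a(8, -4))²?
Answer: 10816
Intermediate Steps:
a(w, X) = 12 + w
(84 + a(8, -4))² = (84 + (12 + 8))² = (84 + 20)² = 104² = 10816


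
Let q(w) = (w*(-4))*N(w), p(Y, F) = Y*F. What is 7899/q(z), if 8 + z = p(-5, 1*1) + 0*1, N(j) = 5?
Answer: 7899/260 ≈ 30.381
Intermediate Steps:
p(Y, F) = F*Y
z = -13 (z = -8 + ((1*1)*(-5) + 0*1) = -8 + (1*(-5) + 0) = -8 + (-5 + 0) = -8 - 5 = -13)
q(w) = -20*w (q(w) = (w*(-4))*5 = -4*w*5 = -20*w)
7899/q(z) = 7899/((-20*(-13))) = 7899/260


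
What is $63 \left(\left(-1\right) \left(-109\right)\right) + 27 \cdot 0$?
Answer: $6867$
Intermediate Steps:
$63 \left(\left(-1\right) \left(-109\right)\right) + 27 \cdot 0 = 63 \cdot 109 + 0 = 6867 + 0 = 6867$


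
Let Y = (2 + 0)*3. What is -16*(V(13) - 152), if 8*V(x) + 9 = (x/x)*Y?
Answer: 2438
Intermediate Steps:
Y = 6 (Y = 2*3 = 6)
V(x) = -3/8 (V(x) = -9/8 + ((x/x)*6)/8 = -9/8 + (1*6)/8 = -9/8 + (⅛)*6 = -9/8 + ¾ = -3/8)
-16*(V(13) - 152) = -16*(-3/8 - 152) = -16*(-1219/8) = 2438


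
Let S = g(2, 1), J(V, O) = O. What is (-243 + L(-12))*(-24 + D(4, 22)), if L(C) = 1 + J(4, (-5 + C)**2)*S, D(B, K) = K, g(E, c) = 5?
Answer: -2406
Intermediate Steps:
S = 5
L(C) = 1 + 5*(-5 + C)**2 (L(C) = 1 + (-5 + C)**2*5 = 1 + 5*(-5 + C)**2)
(-243 + L(-12))*(-24 + D(4, 22)) = (-243 + (1 + 5*(-5 - 12)**2))*(-24 + 22) = (-243 + (1 + 5*(-17)**2))*(-2) = (-243 + (1 + 5*289))*(-2) = (-243 + (1 + 1445))*(-2) = (-243 + 1446)*(-2) = 1203*(-2) = -2406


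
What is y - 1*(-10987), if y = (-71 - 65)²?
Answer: 29483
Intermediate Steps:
y = 18496 (y = (-136)² = 18496)
y - 1*(-10987) = 18496 - 1*(-10987) = 18496 + 10987 = 29483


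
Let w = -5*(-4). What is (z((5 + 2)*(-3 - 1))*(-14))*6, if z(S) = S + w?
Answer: 672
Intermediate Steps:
w = 20
z(S) = 20 + S (z(S) = S + 20 = 20 + S)
(z((5 + 2)*(-3 - 1))*(-14))*6 = ((20 + (5 + 2)*(-3 - 1))*(-14))*6 = ((20 + 7*(-4))*(-14))*6 = ((20 - 28)*(-14))*6 = -8*(-14)*6 = 112*6 = 672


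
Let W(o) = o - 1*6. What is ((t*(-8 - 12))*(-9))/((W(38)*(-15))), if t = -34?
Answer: 51/4 ≈ 12.750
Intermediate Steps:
W(o) = -6 + o (W(o) = o - 6 = -6 + o)
((t*(-8 - 12))*(-9))/((W(38)*(-15))) = (-34*(-8 - 12)*(-9))/(((-6 + 38)*(-15))) = (-34*(-20)*(-9))/((32*(-15))) = (680*(-9))/(-480) = -6120*(-1/480) = 51/4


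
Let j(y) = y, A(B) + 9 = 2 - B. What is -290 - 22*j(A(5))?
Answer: -26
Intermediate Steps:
A(B) = -7 - B (A(B) = -9 + (2 - B) = -7 - B)
-290 - 22*j(A(5)) = -290 - 22*(-7 - 1*5) = -290 - 22*(-7 - 5) = -290 - 22*(-12) = -290 + 264 = -26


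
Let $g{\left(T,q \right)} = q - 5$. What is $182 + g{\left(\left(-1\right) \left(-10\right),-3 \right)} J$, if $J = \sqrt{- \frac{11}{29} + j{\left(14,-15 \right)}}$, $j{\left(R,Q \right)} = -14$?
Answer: $182 - \frac{8 i \sqrt{12093}}{29} \approx 182.0 - 30.336 i$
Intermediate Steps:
$g{\left(T,q \right)} = -5 + q$ ($g{\left(T,q \right)} = q - 5 = -5 + q$)
$J = \frac{i \sqrt{12093}}{29}$ ($J = \sqrt{- \frac{11}{29} - 14} = \sqrt{- \frac{417}{29}} = \frac{i \sqrt{12093}}{29} \approx 3.792 i$)
$182 + g{\left(\left(-1\right) \left(-10\right),-3 \right)} J = 182 + \left(-5 - 3\right) \frac{i \sqrt{12093}}{29} = 182 - 8 \frac{i \sqrt{12093}}{29} = 182 - \frac{8 i \sqrt{12093}}{29}$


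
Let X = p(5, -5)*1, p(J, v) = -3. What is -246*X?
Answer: 738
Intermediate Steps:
X = -3 (X = -3*1 = -3)
-246*X = -246*(-3) = 738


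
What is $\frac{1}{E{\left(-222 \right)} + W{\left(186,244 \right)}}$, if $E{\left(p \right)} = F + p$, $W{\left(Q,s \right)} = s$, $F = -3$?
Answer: $\frac{1}{19} \approx 0.052632$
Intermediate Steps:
$E{\left(p \right)} = -3 + p$
$\frac{1}{E{\left(-222 \right)} + W{\left(186,244 \right)}} = \frac{1}{\left(-3 - 222\right) + 244} = \frac{1}{-225 + 244} = \frac{1}{19}$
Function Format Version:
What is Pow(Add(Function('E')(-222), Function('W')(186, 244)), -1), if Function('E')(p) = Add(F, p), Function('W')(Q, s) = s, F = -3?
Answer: Rational(1, 19) ≈ 0.052632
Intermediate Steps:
Function('E')(p) = Add(-3, p)
Pow(Add(Function('E')(-222), Function('W')(186, 244)), -1) = Pow(Add(Add(-3, -222), 244), -1) = Pow(Add(-225, 244), -1) = Pow(19, -1) = Rational(1, 19)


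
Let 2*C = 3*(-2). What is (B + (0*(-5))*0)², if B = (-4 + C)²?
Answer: 2401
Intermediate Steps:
C = -3 (C = (3*(-2))/2 = (½)*(-6) = -3)
B = 49 (B = (-4 - 3)² = (-7)² = 49)
(B + (0*(-5))*0)² = (49 + (0*(-5))*0)² = (49 + 0*0)² = (49 + 0)² = 49² = 2401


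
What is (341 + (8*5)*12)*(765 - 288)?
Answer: 391617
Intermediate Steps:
(341 + (8*5)*12)*(765 - 288) = (341 + 40*12)*477 = (341 + 480)*477 = 821*477 = 391617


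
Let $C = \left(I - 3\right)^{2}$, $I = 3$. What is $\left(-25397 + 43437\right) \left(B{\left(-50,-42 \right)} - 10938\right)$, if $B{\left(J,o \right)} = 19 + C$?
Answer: $-196978760$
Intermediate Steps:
$C = 0$ ($C = \left(3 - 3\right)^{2} = 0^{2} = 0$)
$B{\left(J,o \right)} = 19$ ($B{\left(J,o \right)} = 19 + 0 = 19$)
$\left(-25397 + 43437\right) \left(B{\left(-50,-42 \right)} - 10938\right) = \left(-25397 + 43437\right) \left(19 - 10938\right) = 18040 \left(-10919\right) = -196978760$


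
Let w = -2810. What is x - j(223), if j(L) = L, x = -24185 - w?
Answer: -21598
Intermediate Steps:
x = -21375 (x = -24185 - 1*(-2810) = -24185 + 2810 = -21375)
x - j(223) = -21375 - 1*223 = -21375 - 223 = -21598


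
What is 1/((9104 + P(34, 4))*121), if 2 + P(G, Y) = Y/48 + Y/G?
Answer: 204/224678729 ≈ 9.0796e-7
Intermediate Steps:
P(G, Y) = -2 + Y/48 + Y/G (P(G, Y) = -2 + (Y/48 + Y/G) = -2 + Y/48 + Y/G)
1/((9104 + P(34, 4))*121) = 1/((9104 + (-2 + (1/48)*4 + 4/34))*121) = (1/121)/(9104 + (-2 + 1/12 + 4*(1/34))) = (1/121)/(9104 + (-2 + 1/12 + 2/17)) = (1/121)/(9104 - 367/204) = (1/121)/(1856849/204) = (204/1856849)*(1/121) = 204/224678729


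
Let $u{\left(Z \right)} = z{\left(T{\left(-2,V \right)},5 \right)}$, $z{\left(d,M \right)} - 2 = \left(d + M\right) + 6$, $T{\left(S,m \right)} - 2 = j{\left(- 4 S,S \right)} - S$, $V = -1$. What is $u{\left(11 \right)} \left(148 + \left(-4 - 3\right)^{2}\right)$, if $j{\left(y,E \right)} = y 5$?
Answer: $11229$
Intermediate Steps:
$j{\left(y,E \right)} = 5 y$
$T{\left(S,m \right)} = 2 - 21 S$ ($T{\left(S,m \right)} = 2 + \left(5 \left(- 4 S\right) - S\right) = 2 - 21 S$)
$z{\left(d,M \right)} = 8 + M + d$ ($z{\left(d,M \right)} = 2 + \left(\left(d + M\right) + 6\right) = 2 + \left(\left(M + d\right) + 6\right) = 2 + \left(6 + M + d\right) = 8 + M + d$)
$u{\left(Z \right)} = 57$ ($u{\left(Z \right)} = 8 + 5 + \left(2 - -42\right) = 8 + 5 + \left(2 + 42\right) = 8 + 5 + 44 = 57$)
$u{\left(11 \right)} \left(148 + \left(-4 - 3\right)^{2}\right) = 57 \left(148 + \left(-4 - 3\right)^{2}\right) = 57 \left(148 + \left(-7\right)^{2}\right) = 57 \left(148 + 49\right) = 57 \cdot 197 = 11229$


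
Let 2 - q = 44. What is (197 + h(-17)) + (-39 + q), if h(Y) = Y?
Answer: 99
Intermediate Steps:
q = -42 (q = 2 - 1*44 = 2 - 44 = -42)
(197 + h(-17)) + (-39 + q) = (197 - 17) + (-39 - 42) = 180 - 81 = 99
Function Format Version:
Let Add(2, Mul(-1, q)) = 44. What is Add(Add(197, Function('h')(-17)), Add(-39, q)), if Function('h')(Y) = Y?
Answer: 99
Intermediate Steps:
q = -42 (q = Add(2, Mul(-1, 44)) = Add(2, -44) = -42)
Add(Add(197, Function('h')(-17)), Add(-39, q)) = Add(Add(197, -17), Add(-39, -42)) = Add(180, -81) = 99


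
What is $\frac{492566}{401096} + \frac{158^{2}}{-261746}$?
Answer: $\frac{29728554923}{26246318404} \approx 1.1327$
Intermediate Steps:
$\frac{492566}{401096} + \frac{158^{2}}{-261746} = 492566 \cdot \frac{1}{401096} + 24964 \left(- \frac{1}{261746}\right) = \frac{246283}{200548} - \frac{12482}{130873} = \frac{29728554923}{26246318404}$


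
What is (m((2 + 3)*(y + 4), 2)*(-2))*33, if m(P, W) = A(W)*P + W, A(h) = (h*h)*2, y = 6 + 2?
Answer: -31812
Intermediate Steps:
y = 8
A(h) = 2*h**2 (A(h) = h**2*2 = 2*h**2)
m(P, W) = W + 2*P*W**2 (m(P, W) = (2*W**2)*P + W = 2*P*W**2 + W = W + 2*P*W**2)
(m((2 + 3)*(y + 4), 2)*(-2))*33 = ((2*(1 + 2*((2 + 3)*(8 + 4))*2))*(-2))*33 = ((2*(1 + 2*(5*12)*2))*(-2))*33 = ((2*(1 + 2*60*2))*(-2))*33 = ((2*(1 + 240))*(-2))*33 = ((2*241)*(-2))*33 = (482*(-2))*33 = -964*33 = -31812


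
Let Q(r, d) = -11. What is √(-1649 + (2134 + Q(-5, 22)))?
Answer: √474 ≈ 21.772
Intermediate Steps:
√(-1649 + (2134 + Q(-5, 22))) = √(-1649 + (2134 - 11)) = √(-1649 + 2123) = √474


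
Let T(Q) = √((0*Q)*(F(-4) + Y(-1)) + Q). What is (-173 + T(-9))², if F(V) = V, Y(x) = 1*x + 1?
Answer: 29920 - 1038*I ≈ 29920.0 - 1038.0*I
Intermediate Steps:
Y(x) = 1 + x (Y(x) = x + 1 = 1 + x)
T(Q) = √Q (T(Q) = √((0*Q)*(-4 + (1 - 1)) + Q) = √(0*(-4 + 0) + Q) = √(0*(-4) + Q) = √(0 + Q) = √Q)
(-173 + T(-9))² = (-173 + √(-9))² = (-173 + 3*I)²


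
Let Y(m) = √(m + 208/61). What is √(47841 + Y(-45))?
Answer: √(178016361 + 61*I*√154757)/61 ≈ 218.73 + 0.014742*I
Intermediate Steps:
Y(m) = √(208/61 + m) (Y(m) = √(m + 208*(1/61)) = √(m + 208/61) = √(208/61 + m))
√(47841 + Y(-45)) = √(47841 + √(12688 + 3721*(-45))/61) = √(47841 + √(12688 - 167445)/61) = √(47841 + √(-154757)/61) = √(47841 + (I*√154757)/61) = √(47841 + I*√154757/61)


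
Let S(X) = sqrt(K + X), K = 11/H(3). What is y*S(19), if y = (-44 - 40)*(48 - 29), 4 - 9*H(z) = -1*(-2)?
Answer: -798*sqrt(274) ≈ -13209.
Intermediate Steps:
H(z) = 2/9 (H(z) = 4/9 - (-1)*(-2)/9 = 4/9 - 1/9*2 = 4/9 - 2/9 = 2/9)
y = -1596 (y = -84*19 = -1596)
K = 99/2 (K = 11/(2/9) = 11*(9/2) = 99/2 ≈ 49.500)
S(X) = sqrt(99/2 + X)
y*S(19) = -798*sqrt(198 + 4*19) = -798*sqrt(198 + 76) = -798*sqrt(274)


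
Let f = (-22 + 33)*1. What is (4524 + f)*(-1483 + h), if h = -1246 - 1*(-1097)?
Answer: -7401120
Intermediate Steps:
h = -149 (h = -1246 + 1097 = -149)
f = 11 (f = 11*1 = 11)
(4524 + f)*(-1483 + h) = (4524 + 11)*(-1483 - 149) = 4535*(-1632) = -7401120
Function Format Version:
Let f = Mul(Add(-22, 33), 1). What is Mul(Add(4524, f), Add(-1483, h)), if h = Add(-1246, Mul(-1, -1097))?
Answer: -7401120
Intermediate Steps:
h = -149 (h = Add(-1246, 1097) = -149)
f = 11 (f = Mul(11, 1) = 11)
Mul(Add(4524, f), Add(-1483, h)) = Mul(Add(4524, 11), Add(-1483, -149)) = Mul(4535, -1632) = -7401120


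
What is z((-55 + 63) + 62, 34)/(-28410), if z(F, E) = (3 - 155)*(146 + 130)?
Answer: 6992/4735 ≈ 1.4767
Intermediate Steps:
z(F, E) = -41952 (z(F, E) = -152*276 = -41952)
z((-55 + 63) + 62, 34)/(-28410) = -41952/(-28410) = -41952*(-1/28410) = 6992/4735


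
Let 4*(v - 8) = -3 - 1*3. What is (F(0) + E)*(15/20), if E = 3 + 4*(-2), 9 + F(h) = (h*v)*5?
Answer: -21/2 ≈ -10.500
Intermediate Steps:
v = 13/2 (v = 8 + (-3 - 1*3)/4 = 8 + (-3 - 3)/4 = 8 + (¼)*(-6) = 8 - 3/2 = 13/2 ≈ 6.5000)
F(h) = -9 + 65*h/2 (F(h) = -9 + (h*(13/2))*5 = -9 + (13*h/2)*5 = -9 + 65*h/2)
E = -5 (E = 3 - 8 = -5)
(F(0) + E)*(15/20) = ((-9 + (65/2)*0) - 5)*(15/20) = ((-9 + 0) - 5)*(15*(1/20)) = (-9 - 5)*(¾) = -14*¾ = -21/2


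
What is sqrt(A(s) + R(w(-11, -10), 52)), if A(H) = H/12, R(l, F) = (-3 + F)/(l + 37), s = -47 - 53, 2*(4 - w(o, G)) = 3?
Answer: 41*I*sqrt(237)/237 ≈ 2.6632*I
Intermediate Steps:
w(o, G) = 5/2 (w(o, G) = 4 - 1/2*3 = 4 - 3/2 = 5/2)
s = -100
R(l, F) = (-3 + F)/(37 + l)
A(H) = H/12 (A(H) = H*(1/12) = H/12)
sqrt(A(s) + R(w(-11, -10), 52)) = sqrt((1/12)*(-100) + (-3 + 52)/(37 + 5/2)) = sqrt(-25/3 + 49/(79/2)) = sqrt(-25/3 + (2/79)*49) = sqrt(-25/3 + 98/79) = sqrt(-1681/237) = 41*I*sqrt(237)/237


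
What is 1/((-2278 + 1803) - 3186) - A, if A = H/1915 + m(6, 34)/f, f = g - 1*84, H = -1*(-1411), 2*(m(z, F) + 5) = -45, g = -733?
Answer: -8829430349/11455671710 ≈ -0.77075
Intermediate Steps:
m(z, F) = -55/2 (m(z, F) = -5 + (1/2)*(-45) = -5 - 45/2 = -55/2)
H = 1411
f = -817 (f = -733 - 1*84 = -733 - 84 = -817)
A = 2410899/3129110 (A = 1411/1915 - 55/2/(-817) = 1411*(1/1915) - 55/2*(-1/817) = 1411/1915 + 55/1634 = 2410899/3129110 ≈ 0.77047)
1/((-2278 + 1803) - 3186) - A = 1/((-2278 + 1803) - 3186) - 1*2410899/3129110 = 1/(-475 - 3186) - 2410899/3129110 = 1/(-3661) - 2410899/3129110 = -1/3661 - 2410899/3129110 = -8829430349/11455671710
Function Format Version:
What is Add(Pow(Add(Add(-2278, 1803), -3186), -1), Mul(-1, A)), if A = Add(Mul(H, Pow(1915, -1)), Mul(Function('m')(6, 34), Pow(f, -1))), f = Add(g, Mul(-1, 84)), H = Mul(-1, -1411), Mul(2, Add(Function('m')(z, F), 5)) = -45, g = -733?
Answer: Rational(-8829430349, 11455671710) ≈ -0.77075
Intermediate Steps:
Function('m')(z, F) = Rational(-55, 2) (Function('m')(z, F) = Add(-5, Mul(Rational(1, 2), -45)) = Add(-5, Rational(-45, 2)) = Rational(-55, 2))
H = 1411
f = -817 (f = Add(-733, Mul(-1, 84)) = Add(-733, -84) = -817)
A = Rational(2410899, 3129110) (A = Add(Mul(1411, Pow(1915, -1)), Mul(Rational(-55, 2), Pow(-817, -1))) = Add(Mul(1411, Rational(1, 1915)), Mul(Rational(-55, 2), Rational(-1, 817))) = Add(Rational(1411, 1915), Rational(55, 1634)) = Rational(2410899, 3129110) ≈ 0.77047)
Add(Pow(Add(Add(-2278, 1803), -3186), -1), Mul(-1, A)) = Add(Pow(Add(Add(-2278, 1803), -3186), -1), Mul(-1, Rational(2410899, 3129110))) = Add(Pow(Add(-475, -3186), -1), Rational(-2410899, 3129110)) = Add(Pow(-3661, -1), Rational(-2410899, 3129110)) = Add(Rational(-1, 3661), Rational(-2410899, 3129110)) = Rational(-8829430349, 11455671710)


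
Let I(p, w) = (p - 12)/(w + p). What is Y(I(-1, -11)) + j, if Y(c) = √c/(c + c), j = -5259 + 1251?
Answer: -4008 + √39/13 ≈ -4007.5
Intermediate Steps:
I(p, w) = (-12 + p)/(p + w)
j = -4008
Y(c) = 1/(2*√c) (Y(c) = √c/((2*c)) = (1/(2*c))*√c = 1/(2*√c))
Y(I(-1, -11)) + j = 1/(2*√((-12 - 1)/(-1 - 11))) - 4008 = 1/(2*√(-13/(-12))) - 4008 = 1/(2*√(-1/12*(-13))) - 4008 = 1/(2*√(13/12)) - 4008 = (2*√39/13)/2 - 4008 = √39/13 - 4008 = -4008 + √39/13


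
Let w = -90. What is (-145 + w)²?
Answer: 55225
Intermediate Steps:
(-145 + w)² = (-145 - 90)² = (-235)² = 55225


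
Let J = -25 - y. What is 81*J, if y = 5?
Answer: -2430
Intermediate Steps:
J = -30 (J = -25 - 1*5 = -25 - 5 = -30)
81*J = 81*(-30) = -2430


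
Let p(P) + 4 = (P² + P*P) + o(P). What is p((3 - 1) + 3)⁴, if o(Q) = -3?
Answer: 3418801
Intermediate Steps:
p(P) = -7 + 2*P² (p(P) = -4 + ((P² + P*P) - 3) = -4 + ((P² + P²) - 3) = -4 + (2*P² - 3) = -4 + (-3 + 2*P²) = -7 + 2*P²)
p((3 - 1) + 3)⁴ = (-7 + 2*((3 - 1) + 3)²)⁴ = (-7 + 2*(2 + 3)²)⁴ = (-7 + 2*5²)⁴ = (-7 + 2*25)⁴ = (-7 + 50)⁴ = 43⁴ = 3418801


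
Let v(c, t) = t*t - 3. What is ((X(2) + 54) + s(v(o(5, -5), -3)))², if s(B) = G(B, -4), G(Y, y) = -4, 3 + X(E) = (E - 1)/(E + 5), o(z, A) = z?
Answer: 108900/49 ≈ 2222.4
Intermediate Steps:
v(c, t) = -3 + t² (v(c, t) = t² - 3 = -3 + t²)
X(E) = -3 + (-1 + E)/(5 + E) (X(E) = -3 + (E - 1)/(E + 5) = -3 + (-1 + E)/(5 + E))
s(B) = -4
((X(2) + 54) + s(v(o(5, -5), -3)))² = ((2*(-8 - 1*2)/(5 + 2) + 54) - 4)² = ((2*(-8 - 2)/7 + 54) - 4)² = ((2*(⅐)*(-10) + 54) - 4)² = ((-20/7 + 54) - 4)² = (358/7 - 4)² = (330/7)² = 108900/49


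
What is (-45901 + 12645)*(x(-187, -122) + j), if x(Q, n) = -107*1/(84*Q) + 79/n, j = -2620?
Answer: 20877006872686/239547 ≈ 8.7152e+7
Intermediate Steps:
x(Q, n) = 79/n - 107/(84*Q) (x(Q, n) = -107/(84*Q) + 79/n = 79/n - 107/(84*Q))
(-45901 + 12645)*(x(-187, -122) + j) = (-45901 + 12645)*((79/(-122) - 107/84/(-187)) - 2620) = -33256*((79*(-1/122) - 107/84*(-1/187)) - 2620) = -33256*((-79/122 + 107/15708) - 2620) = -33256*(-613939/958188 - 2620) = -33256*(-2511066499/958188) = 20877006872686/239547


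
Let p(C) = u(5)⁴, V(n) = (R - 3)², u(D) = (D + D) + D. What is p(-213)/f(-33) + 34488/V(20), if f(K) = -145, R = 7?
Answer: 104769/58 ≈ 1806.4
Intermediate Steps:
u(D) = 3*D (u(D) = 2*D + D = 3*D)
V(n) = 16 (V(n) = (7 - 3)² = 4² = 16)
p(C) = 50625 (p(C) = (3*5)⁴ = 15⁴ = 50625)
p(-213)/f(-33) + 34488/V(20) = 50625/(-145) + 34488/16 = 50625*(-1/145) + 34488*(1/16) = -10125/29 + 4311/2 = 104769/58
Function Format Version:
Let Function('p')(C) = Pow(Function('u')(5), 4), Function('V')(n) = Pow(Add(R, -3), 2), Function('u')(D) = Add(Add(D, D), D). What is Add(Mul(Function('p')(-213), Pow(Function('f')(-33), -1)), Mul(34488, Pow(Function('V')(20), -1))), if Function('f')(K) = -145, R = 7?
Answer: Rational(104769, 58) ≈ 1806.4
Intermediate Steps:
Function('u')(D) = Mul(3, D) (Function('u')(D) = Add(Mul(2, D), D) = Mul(3, D))
Function('V')(n) = 16 (Function('V')(n) = Pow(Add(7, -3), 2) = Pow(4, 2) = 16)
Function('p')(C) = 50625 (Function('p')(C) = Pow(Mul(3, 5), 4) = Pow(15, 4) = 50625)
Add(Mul(Function('p')(-213), Pow(Function('f')(-33), -1)), Mul(34488, Pow(Function('V')(20), -1))) = Add(Mul(50625, Pow(-145, -1)), Mul(34488, Pow(16, -1))) = Add(Mul(50625, Rational(-1, 145)), Mul(34488, Rational(1, 16))) = Add(Rational(-10125, 29), Rational(4311, 2)) = Rational(104769, 58)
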